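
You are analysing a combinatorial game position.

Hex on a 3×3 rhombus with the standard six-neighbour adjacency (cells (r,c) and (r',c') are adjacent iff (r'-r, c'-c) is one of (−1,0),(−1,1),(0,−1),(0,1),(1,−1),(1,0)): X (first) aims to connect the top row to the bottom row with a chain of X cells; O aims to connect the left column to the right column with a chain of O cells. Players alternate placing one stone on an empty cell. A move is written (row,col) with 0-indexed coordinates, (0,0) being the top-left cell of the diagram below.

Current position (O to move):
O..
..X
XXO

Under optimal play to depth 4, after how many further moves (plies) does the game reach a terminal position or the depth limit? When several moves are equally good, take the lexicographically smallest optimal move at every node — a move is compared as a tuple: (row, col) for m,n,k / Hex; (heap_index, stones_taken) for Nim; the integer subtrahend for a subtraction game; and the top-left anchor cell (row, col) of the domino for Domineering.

PV length from [O../..X/XXO]: 2 plies

ply 1, O at O../..X/XXO | (0,1)=-1→OO./..X/XXO*; (0,2)=-1→O.O/..X/XXO; (1,0)=-1→O../O.X/XXO; (1,1)=-1→O../.OX/XXO
ply 2, X at OO./..X/XXO | (0,2)=+1→OOX/..X/XXO*; (1,0)=-1→OO./X.X/XXO; (1,1)=-1→OO./.XX/XXO
ply 3: OOX/..X/XXO is terminal -1 (O); from O../..X/XXO depth 4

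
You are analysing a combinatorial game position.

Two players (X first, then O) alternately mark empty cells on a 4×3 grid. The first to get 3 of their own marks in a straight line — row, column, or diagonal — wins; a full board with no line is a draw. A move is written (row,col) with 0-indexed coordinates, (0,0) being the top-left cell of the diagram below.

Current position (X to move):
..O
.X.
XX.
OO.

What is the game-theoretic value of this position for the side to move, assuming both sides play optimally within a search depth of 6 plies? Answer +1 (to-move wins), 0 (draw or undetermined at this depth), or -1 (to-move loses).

value(..O/.X./XX./OO., X) = +1

[..O/.X./XX./OO.] X move#1: (0,0):-1/X.O/.X./XX./OO., (0,1):+1/.XO/.X./XX./OO.*, (1,0):-1/..O/XX./XX./OO., (1,2):-1/..O/.XX/XX./OO., (2,2):+1/..O/.X./XXX/OO., (3,2):+1/..O/.X./XX./OOX
[.XO/.X./XX./OO.] end (terminal -1, O#2); searched ..O/.X./XX./OO. to 6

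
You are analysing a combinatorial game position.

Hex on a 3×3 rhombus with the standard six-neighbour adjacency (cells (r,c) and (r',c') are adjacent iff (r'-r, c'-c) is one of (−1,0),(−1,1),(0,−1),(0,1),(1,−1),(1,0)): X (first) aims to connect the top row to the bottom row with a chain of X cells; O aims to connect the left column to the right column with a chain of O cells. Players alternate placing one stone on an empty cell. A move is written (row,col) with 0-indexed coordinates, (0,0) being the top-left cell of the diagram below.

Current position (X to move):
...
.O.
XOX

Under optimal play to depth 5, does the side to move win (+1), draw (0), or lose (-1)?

value(.../.O./XOX, X) = +1

ply 1, X at .../.O./XOX | (0,0)=-1→X../.O./XOX; (0,1)=-1→.X./.O./XOX; (0,2)=+1→..X/.O./XOX*; (1,0)=+1→.../XO./XOX; (1,2)=+1→.../.OX/XOX
ply 2, O at ..X/.O./XOX | (0,0)=-1→O.X/.O./XOX*; (0,1)=-1→.OX/.O./XOX; (1,0)=-1→..X/OO./XOX; (1,2)=-1→..X/.OO/XOX
ply 3, X at O.X/.O./XOX | (0,1)=+1→OXX/.O./XOX*; (1,0)=+1→O.X/XO./XOX; (1,2)=+1→O.X/.OX/XOX
ply 4, O at OXX/.O./XOX | (1,0)=-1→OXX/OO./XOX*; (1,2)=-1→OXX/.OO/XOX
ply 5, X at OXX/OO./XOX | (1,2)=+1→OXX/OOX/XOX*
ply 6: OXX/OOX/XOX is terminal -1 (O); from .../.O./XOX depth 5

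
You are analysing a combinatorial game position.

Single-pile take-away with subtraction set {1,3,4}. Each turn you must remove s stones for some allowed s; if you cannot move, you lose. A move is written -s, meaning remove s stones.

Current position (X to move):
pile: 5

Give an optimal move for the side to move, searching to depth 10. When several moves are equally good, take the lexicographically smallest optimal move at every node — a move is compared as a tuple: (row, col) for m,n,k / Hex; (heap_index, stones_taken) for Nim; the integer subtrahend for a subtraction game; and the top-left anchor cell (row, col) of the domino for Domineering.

[5] X move#1: -1:-1/4, -3:+1/2*, -4:-1/1
[2] O move#2: -1:-1/1*
[1] X move#3: -1:+1/0*
[0] end (terminal -1, O#4); searched 5 to 10

X's best at [5]: -3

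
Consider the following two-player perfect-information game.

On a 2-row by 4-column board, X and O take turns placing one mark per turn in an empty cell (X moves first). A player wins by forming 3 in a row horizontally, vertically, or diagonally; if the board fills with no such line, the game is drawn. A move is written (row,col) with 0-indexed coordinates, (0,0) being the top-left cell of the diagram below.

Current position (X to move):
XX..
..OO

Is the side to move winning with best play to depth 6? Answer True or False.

p1 X@[XX../..OO]: (0,2)[XXX./..OO]+1* (0,3)[XX.X/..OO]-1 (1,0)[XX../X.OO]-1 (1,1)[XX../.XOO]+0
p2 O@[XXX./..OO] terminal -1; root [XX../..OO] d6

X winning at [XX../..OO]: True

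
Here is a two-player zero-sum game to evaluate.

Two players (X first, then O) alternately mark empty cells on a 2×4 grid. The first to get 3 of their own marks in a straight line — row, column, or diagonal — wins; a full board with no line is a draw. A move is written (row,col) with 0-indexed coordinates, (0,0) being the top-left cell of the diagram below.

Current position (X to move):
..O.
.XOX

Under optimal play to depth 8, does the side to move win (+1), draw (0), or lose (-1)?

[..O./.XOX] X move#1: (0,0):+0/X.O./.XOX*, (0,1):+0/.XO./.XOX, (0,3):+0/..OX/.XOX, (1,0):-1/..O./XXOX
[X.O./.XOX] O move#2: (0,1):+0/XOO./.XOX*, (0,3):+0/X.OO/.XOX, (1,0):+0/X.O./OXOX
[XOO./.XOX] X move#3: (0,3):+0/XOOX/.XOX*, (1,0):-1/XOO./XXOX
[XOOX/.XOX] O move#4: (1,0):+0/XOOX/OXOX*
[XOOX/OXOX] end (terminal +0, X#5); searched ..O./.XOX to 8

value(..O./.XOX, X) = 0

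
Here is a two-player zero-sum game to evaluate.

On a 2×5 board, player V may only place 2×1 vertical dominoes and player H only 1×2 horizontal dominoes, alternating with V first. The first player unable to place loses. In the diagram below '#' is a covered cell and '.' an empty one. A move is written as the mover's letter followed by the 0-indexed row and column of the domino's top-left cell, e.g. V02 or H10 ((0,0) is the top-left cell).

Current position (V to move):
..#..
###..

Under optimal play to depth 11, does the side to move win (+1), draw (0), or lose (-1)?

value(..#../###.., V) = +1

ply 1, V at ..#../###.. | V03=+1→..##./####.*; V04=+1→..#.#/###.#
ply 2, H at ..##./####. | H00=-1→####./####.*
ply 3, V at ####./####. | V04=+1→#####/#####*
ply 4: #####/##### is terminal -1 (H); from ..#../###.. depth 11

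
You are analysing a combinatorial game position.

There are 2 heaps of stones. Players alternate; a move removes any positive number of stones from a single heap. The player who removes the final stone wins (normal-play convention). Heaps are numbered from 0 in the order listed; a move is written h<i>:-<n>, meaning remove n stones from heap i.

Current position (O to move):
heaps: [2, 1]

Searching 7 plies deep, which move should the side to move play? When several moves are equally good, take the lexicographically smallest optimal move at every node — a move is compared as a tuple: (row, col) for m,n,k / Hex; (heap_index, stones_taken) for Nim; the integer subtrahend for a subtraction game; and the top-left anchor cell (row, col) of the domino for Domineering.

O's best at [(2,1)]: h0:-1

[(2,1)] O move#1: h0:-1:+1/(1,1)*, h0:-2:-1/(0,1), h1:-1:-1/(2,0)
[(1,1)] X move#2: h0:-1:-1/(0,1)*, h1:-1:-1/(1,0)
[(0,1)] O move#3: h1:-1:+1/(0,0)*
[(0,0)] end (terminal -1, X#4); searched (2,1) to 7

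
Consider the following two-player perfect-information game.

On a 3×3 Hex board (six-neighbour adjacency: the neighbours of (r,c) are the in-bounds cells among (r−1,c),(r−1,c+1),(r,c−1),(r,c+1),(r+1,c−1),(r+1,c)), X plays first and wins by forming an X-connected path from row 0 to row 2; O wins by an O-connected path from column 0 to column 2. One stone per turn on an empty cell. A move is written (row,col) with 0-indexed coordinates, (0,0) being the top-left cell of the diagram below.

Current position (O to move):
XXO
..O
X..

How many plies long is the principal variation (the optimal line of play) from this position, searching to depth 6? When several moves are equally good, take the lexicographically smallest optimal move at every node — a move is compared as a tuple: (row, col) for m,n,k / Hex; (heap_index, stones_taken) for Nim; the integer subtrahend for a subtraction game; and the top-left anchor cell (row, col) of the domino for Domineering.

PV length from [XXO/..O/X..]: 2 plies

p1 O@[XXO/..O/X..]: (1,0)[XXO/O.O/X..]-1* (1,1)[XXO/.OO/X..]-1 (2,1)[XXO/..O/XO.]-1 (2,2)[XXO/..O/X.O]-1
p2 X@[XXO/O.O/X..]: (1,1)[XXO/OXO/X..]+1* (2,1)[XXO/O.O/XX.]-1 (2,2)[XXO/O.O/X.X]-1
p3 O@[XXO/OXO/X..] terminal -1; root [XXO/..O/X..] d6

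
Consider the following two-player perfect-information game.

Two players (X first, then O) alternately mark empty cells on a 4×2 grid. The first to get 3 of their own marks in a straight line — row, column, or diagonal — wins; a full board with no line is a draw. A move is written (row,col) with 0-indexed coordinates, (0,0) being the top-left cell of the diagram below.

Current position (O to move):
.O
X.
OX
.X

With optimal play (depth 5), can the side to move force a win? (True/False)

[.O/X./OX/.X] O move#1: (0,0):-1/OO/X./OX/.X, (1,1):+0/.O/XO/OX/.X*, (3,0):-1/.O/X./OX/OX
[.O/XO/OX/.X] X move#2: (0,0):+0/XO/XO/OX/.X*, (3,0):+0/.O/XO/OX/XX
[XO/XO/OX/.X] O move#3: (3,0):+0/XO/XO/OX/OX*
[XO/XO/OX/OX] end (terminal +0, X#4); searched .O/X./OX/.X to 5

O winning at [.O/X./OX/.X]: False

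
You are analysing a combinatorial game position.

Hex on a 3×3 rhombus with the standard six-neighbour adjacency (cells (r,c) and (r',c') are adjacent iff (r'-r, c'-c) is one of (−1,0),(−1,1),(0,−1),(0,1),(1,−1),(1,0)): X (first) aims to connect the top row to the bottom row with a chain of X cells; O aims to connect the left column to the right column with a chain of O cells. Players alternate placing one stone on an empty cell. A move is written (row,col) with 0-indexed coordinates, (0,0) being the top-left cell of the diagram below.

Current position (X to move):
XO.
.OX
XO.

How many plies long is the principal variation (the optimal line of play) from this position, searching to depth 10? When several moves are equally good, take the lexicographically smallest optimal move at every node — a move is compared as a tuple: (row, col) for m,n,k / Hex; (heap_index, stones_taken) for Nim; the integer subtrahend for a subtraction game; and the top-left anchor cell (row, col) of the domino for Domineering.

[XO./.OX/XO.] X move#1: (0,2):+1/XOX/.OX/XO.*, (1,0):+1/XO./XOX/XO., (2,2):+1/XO./.OX/XOX
[XOX/.OX/XO.] O move#2: (1,0):-1/XOX/OOX/XO.*, (2,2):-1/XOX/.OX/XOO
[XOX/OOX/XO.] X move#3: (2,2):+1/XOX/OOX/XOX*
[XOX/OOX/XOX] end (terminal -1, O#4); searched XO./.OX/XO. to 10

PV length from [XO./.OX/XO.]: 3 plies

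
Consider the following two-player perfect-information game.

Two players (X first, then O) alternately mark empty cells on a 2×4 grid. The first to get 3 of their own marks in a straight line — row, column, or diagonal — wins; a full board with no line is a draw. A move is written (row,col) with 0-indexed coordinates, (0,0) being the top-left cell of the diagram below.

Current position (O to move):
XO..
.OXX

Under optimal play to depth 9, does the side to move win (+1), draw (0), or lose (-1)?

value(XO../.OXX, O) = 0

ply 1, O at XO../.OXX | (0,2)=+0→XOO./.OXX*; (0,3)=+0→XO.O/.OXX; (1,0)=+0→XO../OOXX
ply 2, X at XOO./.OXX | (0,3)=+0→XOOX/.OXX*; (1,0)=-1→XOO./XOXX
ply 3, O at XOOX/.OXX | (1,0)=+0→XOOX/OOXX*
ply 4: XOOX/OOXX is terminal +0 (X); from XO../.OXX depth 9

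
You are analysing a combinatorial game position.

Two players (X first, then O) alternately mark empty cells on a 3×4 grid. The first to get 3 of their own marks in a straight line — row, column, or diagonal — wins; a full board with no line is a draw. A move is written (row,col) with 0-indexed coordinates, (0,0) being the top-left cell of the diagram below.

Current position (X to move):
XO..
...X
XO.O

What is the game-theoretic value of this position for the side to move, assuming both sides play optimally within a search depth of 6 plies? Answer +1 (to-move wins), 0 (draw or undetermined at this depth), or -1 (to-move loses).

value(XO../...X/XO.O, X) = +1

ply 1, X at XO../...X/XO.O | (0,2)=-1→XOX./...X/XO.O; (0,3)=-1→XO.X/...X/XO.O; (1,0)=+1→XO../X..X/XO.O*; (1,1)=-1→XO../.X.X/XO.O; (1,2)=-1→XO../..XX/XO.O; (2,2)=-1→XO../...X/XOXO
ply 2: XO../X..X/XO.O is terminal -1 (O); from XO../...X/XO.O depth 6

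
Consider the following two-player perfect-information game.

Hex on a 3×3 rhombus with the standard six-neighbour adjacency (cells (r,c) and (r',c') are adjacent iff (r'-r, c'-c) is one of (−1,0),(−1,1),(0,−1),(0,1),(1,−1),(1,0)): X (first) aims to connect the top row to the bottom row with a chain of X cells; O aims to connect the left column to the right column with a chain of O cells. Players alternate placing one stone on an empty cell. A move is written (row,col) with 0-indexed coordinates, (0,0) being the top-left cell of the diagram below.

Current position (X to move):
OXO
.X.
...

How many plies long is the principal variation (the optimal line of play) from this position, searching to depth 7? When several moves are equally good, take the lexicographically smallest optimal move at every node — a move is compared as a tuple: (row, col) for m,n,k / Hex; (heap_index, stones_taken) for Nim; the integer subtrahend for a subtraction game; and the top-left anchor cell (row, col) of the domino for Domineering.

PV length from [OXO/.X./...]: 3 plies

[OXO/.X./...] X move#1: (1,0):+1/OXO/XX./...*, (1,2):+1/OXO/.XX/..., (2,0):+1/OXO/.X./X.., (2,1):+1/OXO/.X./.X., (2,2):+1/OXO/.X./..X
[OXO/XX./...] O move#2: (1,2):-1/OXO/XXO/...*, (2,0):-1/OXO/XX./O.., (2,1):-1/OXO/XX./.O., (2,2):-1/OXO/XX./..O
[OXO/XXO/...] X move#3: (2,0):+1/OXO/XXO/X..*, (2,1):+1/OXO/XXO/.X., (2,2):+1/OXO/XXO/..X
[OXO/XXO/X..] end (terminal -1, O#4); searched OXO/.X./... to 7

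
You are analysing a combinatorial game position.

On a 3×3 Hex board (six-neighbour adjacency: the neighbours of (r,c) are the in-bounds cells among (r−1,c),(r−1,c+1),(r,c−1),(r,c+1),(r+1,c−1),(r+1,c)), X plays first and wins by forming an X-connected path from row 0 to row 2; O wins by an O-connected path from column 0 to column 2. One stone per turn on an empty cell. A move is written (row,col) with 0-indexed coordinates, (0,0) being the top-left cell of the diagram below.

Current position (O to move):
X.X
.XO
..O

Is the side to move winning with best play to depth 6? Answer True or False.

O winning at [X.X/.XO/..O]: False

ply 1, O at X.X/.XO/..O | (0,1)=-1→XOX/.XO/..O*; (1,0)=-1→X.X/OXO/..O; (2,0)=-1→X.X/.XO/O.O; (2,1)=-1→X.X/.XO/.OO
ply 2, X at XOX/.XO/..O | (1,0)=+1→XOX/XXO/..O*; (2,0)=+1→XOX/.XO/X.O; (2,1)=+1→XOX/.XO/.XO
ply 3, O at XOX/XXO/..O | (2,0)=-1→XOX/XXO/O.O*; (2,1)=-1→XOX/XXO/.OO
ply 4, X at XOX/XXO/O.O | (2,1)=+1→XOX/XXO/OXO*
ply 5: XOX/XXO/OXO is terminal -1 (O); from X.X/.XO/..O depth 6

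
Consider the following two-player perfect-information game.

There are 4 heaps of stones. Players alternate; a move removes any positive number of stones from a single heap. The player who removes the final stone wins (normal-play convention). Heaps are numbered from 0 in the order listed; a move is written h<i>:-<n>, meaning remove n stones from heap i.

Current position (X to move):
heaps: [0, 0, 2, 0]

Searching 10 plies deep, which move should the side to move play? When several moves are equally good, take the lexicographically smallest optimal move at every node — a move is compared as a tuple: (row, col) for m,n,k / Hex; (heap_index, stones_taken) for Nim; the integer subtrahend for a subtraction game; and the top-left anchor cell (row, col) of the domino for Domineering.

ply 1, X at (0,0,2,0) | h2:-1=-1→(0,0,1,0); h2:-2=+1→(0,0,0,0)*
ply 2: (0,0,0,0) is terminal -1 (O); from (0,0,2,0) depth 10

X's best at [(0,0,2,0)]: h2:-2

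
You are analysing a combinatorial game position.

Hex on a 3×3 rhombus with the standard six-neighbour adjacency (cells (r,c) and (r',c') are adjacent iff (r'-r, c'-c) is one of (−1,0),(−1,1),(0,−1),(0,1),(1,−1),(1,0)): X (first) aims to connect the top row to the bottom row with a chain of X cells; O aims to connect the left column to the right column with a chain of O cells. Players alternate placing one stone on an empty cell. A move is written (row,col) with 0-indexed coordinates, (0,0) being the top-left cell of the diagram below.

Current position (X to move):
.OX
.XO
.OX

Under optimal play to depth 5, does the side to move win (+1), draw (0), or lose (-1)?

value(.OX/.XO/.OX, X) = +1

ply 1, X at .OX/.XO/.OX | (0,0)=-1→XOX/.XO/.OX; (1,0)=-1→.OX/XXO/.OX; (2,0)=+1→.OX/.XO/XOX*
ply 2: .OX/.XO/XOX is terminal -1 (O); from .OX/.XO/.OX depth 5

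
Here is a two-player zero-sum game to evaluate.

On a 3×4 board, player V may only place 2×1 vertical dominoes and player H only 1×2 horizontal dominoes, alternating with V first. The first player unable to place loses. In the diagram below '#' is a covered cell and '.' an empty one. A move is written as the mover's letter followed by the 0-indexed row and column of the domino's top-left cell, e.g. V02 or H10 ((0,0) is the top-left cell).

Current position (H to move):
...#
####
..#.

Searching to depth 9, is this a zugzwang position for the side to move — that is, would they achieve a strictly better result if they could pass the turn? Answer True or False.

ply 1, H at ...#/####/..#. | H00=+1→##.#/####/..#.*; H01=+1→.###/####/..#.; H20=+1→...#/####/###.
ply 2: ##.#/####/..#. is terminal -1 (V); from ...#/####/..#. depth 9
pass branch (V moves first from the same position):
  | ply 1: ...#/####/..#. is terminal -1 (V); from ...#/####/..#. depth 9
H moving scores +1; H passing scores +1

zugzwang(...#/####/..#., H) = False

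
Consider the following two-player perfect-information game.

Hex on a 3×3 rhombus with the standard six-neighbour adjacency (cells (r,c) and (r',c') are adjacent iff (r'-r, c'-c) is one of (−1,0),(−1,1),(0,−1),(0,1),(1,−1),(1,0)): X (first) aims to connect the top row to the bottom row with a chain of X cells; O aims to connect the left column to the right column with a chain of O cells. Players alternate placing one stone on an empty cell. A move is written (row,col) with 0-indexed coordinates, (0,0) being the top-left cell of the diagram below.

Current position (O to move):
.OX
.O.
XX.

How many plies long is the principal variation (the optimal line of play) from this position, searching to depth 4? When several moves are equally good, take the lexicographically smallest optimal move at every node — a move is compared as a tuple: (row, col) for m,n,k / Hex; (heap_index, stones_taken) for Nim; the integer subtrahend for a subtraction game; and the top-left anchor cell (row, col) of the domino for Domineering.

[.OX/.O./XX.] O move#1: (0,0):-1/OOX/.O./XX., (1,0):-1/.OX/OO./XX., (1,2):+1/.OX/.OO/XX.*, (2,2):-1/.OX/.O./XXO
[.OX/.OO/XX.] X move#2: (0,0):-1/XOX/.OO/XX.*, (1,0):-1/.OX/XOO/XX., (2,2):-1/.OX/.OO/XXX
[XOX/.OO/XX.] O move#3: (1,0):+1/XOX/OOO/XX.*, (2,2):-1/XOX/.OO/XXO
[XOX/OOO/XX.] end (terminal -1, X#4); searched .OX/.O./XX. to 4

PV length from [.OX/.O./XX.]: 3 plies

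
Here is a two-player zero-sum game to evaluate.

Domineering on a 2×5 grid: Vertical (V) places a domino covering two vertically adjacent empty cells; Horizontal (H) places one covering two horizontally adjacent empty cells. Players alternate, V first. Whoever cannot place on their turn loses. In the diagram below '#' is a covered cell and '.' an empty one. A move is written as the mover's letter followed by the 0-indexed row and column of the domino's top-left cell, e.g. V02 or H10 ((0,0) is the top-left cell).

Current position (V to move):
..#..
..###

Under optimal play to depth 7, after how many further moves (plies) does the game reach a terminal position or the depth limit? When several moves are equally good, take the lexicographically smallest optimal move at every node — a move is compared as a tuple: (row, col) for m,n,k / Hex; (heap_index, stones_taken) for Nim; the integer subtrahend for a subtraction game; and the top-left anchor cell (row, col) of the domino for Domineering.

PV length from [..#../..###]: 3 plies

ply 1, V at ..#../..### | V00=+1→#.#../#.###*; V01=+1→.##../.####
ply 2, H at #.#../#.### | H03=-1→#.###/#.###*
ply 3, V at #.###/#.### | V01=+1→#####/#####*
ply 4: #####/##### is terminal -1 (H); from ..#../..### depth 7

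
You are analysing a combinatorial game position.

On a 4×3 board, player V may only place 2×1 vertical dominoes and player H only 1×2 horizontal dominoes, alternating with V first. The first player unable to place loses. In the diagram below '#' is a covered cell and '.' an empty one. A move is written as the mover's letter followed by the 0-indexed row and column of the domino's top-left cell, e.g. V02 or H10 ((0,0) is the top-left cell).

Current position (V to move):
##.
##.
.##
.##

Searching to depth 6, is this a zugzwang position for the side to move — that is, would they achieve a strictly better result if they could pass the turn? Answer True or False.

p1 V@[##./##./.##/.##]: V02[###/###/.##/.##]+1* V20[##./##./###/###]+1
p2 H@[###/###/.##/.##] terminal -1; root [##./##./.##/.##] d6
if V skipped the turn, H would face:
~ p1 H@[##./##./.##/.##] terminal -1; root [##./##./.##/.##] d6
compare (V): move=+1 vs pass=+1

zugzwang(##./##./.##/.##, V) = False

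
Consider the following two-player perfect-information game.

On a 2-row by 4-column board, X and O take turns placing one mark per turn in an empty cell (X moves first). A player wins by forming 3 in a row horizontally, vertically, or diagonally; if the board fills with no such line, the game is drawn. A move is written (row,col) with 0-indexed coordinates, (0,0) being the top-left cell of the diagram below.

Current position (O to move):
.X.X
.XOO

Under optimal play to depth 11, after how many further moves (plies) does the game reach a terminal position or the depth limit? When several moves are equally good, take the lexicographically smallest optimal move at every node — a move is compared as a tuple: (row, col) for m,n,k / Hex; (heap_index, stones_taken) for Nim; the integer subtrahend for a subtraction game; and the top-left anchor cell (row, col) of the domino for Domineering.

[.X.X/.XOO] O move#1: (0,0):-1/OX.X/.XOO, (0,2):+0/.XOX/.XOO*, (1,0):-1/.X.X/OXOO
[.XOX/.XOO] X move#2: (0,0):+0/XXOX/.XOO*, (1,0):+0/.XOX/XXOO
[XXOX/.XOO] O move#3: (1,0):+0/XXOX/OXOO*
[XXOX/OXOO] end (terminal +0, X#4); searched .X.X/.XOO to 11

PV length from [.X.X/.XOO]: 3 plies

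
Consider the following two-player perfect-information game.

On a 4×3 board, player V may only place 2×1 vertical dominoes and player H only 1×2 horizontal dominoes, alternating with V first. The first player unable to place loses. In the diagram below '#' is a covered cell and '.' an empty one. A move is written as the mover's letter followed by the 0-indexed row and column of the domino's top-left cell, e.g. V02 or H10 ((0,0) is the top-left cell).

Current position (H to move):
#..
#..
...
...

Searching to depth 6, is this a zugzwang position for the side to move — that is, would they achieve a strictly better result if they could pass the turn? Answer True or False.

[#../#../.../...] H move#1: H01:-1/###/#../.../...*, H11:-1/#../###/.../..., H20:-1/#../#../##./..., H21:-1/#../#../.##/..., H30:-1/#../#../.../##., H31:-1/#../#../.../.##
[###/#../.../...] V move#2: V11:+1/###/##./.#./...*, V12:-1/###/#.#/..#/..., V20:-1/###/#../#../#.., V21:+1/###/#../.#./.#., V22:-1/###/#../..#/..#
[###/##./.#./...] H move#3: H30:-1/###/##./.#./##.*, H31:-1/###/##./.#./.##
[###/##./.#./##.] V move#4: V12:+1/###/###/.##/##.*, V22:+1/###/##./.##/###
[###/###/.##/##.] end (terminal -1, H#5); searched #../#../.../... to 6
if H skipped the turn, V would face:
~ [#../#../.../...] V move#1: V01:+1/##./##./.../...*, V02:+1/#.#/#.#/.../..., V11:+1/#../##./.#./..., V12:-1/#../#.#/..#/..., V20:+1/#../#../#../#.., V21:+1/#../#../.#./.#., V22:+1/#../#../..#/..#
~ [##./##./.../...] H move#2: H20:-1/##./##./##./...*, H21:-1/##./##./.##/..., H30:-1/##./##./.../##., H31:-1/##./##./.../.##
~ [##./##./##./...] V move#3: V02:-1/###/###/##./..., V12:-1/##./###/###/..., V22:+1/##./##./###/..#*
~ [##./##./###/..#] H move#4: H30:-1/##./##./###/###*
~ [##./##./###/###] V move#5: V02:+1/###/###/###/###*
~ [###/###/###/###] end (terminal -1, H#6); searched #../#../.../... to 6
compare (H): move=-1 vs pass=-1

zugzwang(#../#../.../..., H) = False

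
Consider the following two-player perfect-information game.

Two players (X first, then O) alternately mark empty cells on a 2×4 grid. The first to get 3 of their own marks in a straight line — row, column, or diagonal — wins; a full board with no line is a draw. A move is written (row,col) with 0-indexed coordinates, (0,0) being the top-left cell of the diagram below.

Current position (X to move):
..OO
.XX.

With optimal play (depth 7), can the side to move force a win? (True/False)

p1 X@[..OO/.XX.]: (0,0)[X.OO/.XX.]-1 (0,1)[.XOO/.XX.]+1* (1,0)[..OO/XXX.]+1 (1,3)[..OO/.XXX]+1
p2 O@[.XOO/.XX.]: (0,0)[OXOO/.XX.]-1* (1,0)[.XOO/OXX.]-1 (1,3)[.XOO/.XXO]-1
p3 X@[OXOO/.XX.]: (1,0)[OXOO/XXX.]+1* (1,3)[OXOO/.XXX]+1
p4 O@[OXOO/XXX.] terminal -1; root [..OO/.XX.] d7

X winning at [..OO/.XX.]: True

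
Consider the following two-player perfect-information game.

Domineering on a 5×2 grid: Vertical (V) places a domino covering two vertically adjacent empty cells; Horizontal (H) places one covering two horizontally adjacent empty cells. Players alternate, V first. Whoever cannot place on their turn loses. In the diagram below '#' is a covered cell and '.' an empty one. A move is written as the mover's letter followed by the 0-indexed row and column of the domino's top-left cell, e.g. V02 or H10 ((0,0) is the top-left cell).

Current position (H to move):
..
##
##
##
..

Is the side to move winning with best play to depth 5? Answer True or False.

H winning at [../##/##/##/..]: True

p1 H@[../##/##/##/..]: H00[##/##/##/##/..]+1* H40[../##/##/##/##]+1
p2 V@[##/##/##/##/..] terminal -1; root [../##/##/##/..] d5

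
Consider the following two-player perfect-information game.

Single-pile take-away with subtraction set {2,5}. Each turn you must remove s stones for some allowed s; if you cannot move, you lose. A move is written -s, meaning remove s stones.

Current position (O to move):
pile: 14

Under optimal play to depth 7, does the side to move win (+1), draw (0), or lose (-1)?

ply 1, O at 14 | -2=-1→12*; -5=-1→9
ply 2, X at 12 | -2=-1→10; -5=+1→7*
ply 3, O at 7 | -2=-1→5*; -5=-1→2
ply 4, X at 5 | -2=-1→3; -5=+1→0*
ply 5: 0 is terminal -1 (O); from 14 depth 7

value(14, O) = -1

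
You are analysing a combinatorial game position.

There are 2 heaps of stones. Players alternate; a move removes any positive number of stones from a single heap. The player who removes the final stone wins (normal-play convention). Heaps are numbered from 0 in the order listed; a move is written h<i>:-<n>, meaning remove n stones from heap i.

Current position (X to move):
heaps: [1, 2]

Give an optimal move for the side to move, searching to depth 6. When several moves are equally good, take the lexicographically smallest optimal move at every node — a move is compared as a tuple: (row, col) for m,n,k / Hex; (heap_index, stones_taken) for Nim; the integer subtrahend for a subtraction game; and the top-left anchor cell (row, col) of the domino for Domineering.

X's best at [(1,2)]: h1:-1

[(1,2)] X move#1: h0:-1:-1/(0,2), h1:-1:+1/(1,1)*, h1:-2:-1/(1,0)
[(1,1)] O move#2: h0:-1:-1/(0,1)*, h1:-1:-1/(1,0)
[(0,1)] X move#3: h1:-1:+1/(0,0)*
[(0,0)] end (terminal -1, O#4); searched (1,2) to 6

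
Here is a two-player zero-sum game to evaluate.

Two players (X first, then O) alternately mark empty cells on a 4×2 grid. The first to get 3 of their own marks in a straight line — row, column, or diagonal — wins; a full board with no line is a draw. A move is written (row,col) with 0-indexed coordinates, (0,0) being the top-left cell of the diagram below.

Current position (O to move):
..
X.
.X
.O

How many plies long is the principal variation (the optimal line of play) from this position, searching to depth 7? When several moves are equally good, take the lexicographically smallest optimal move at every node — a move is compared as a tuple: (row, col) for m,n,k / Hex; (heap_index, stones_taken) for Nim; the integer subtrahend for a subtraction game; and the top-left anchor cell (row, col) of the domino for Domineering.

PV length from [../X./.X/.O]: 5 plies

ply 1, O at ../X./.X/.O | (0,0)=+0→O./X./.X/.O*; (0,1)=-1→.O/X./.X/.O; (1,1)=-1→../XO/.X/.O; (2,0)=+0→../X./OX/.O; (3,0)=+0→../X./.X/OO
ply 2, X at O./X./.X/.O | (0,1)=+0→OX/X./.X/.O*; (1,1)=+0→O./XX/.X/.O; (2,0)=+0→O./X./XX/.O; (3,0)=+0→O./X./.X/XO
ply 3, O at OX/X./.X/.O | (1,1)=+0→OX/XO/.X/.O*; (2,0)=-1→OX/X./OX/.O; (3,0)=-1→OX/X./.X/OO
ply 4, X at OX/XO/.X/.O | (2,0)=+0→OX/XO/XX/.O*; (3,0)=+0→OX/XO/.X/XO
ply 5, O at OX/XO/XX/.O | (3,0)=+0→OX/XO/XX/OO*
ply 6: OX/XO/XX/OO is terminal +0 (X); from ../X./.X/.O depth 7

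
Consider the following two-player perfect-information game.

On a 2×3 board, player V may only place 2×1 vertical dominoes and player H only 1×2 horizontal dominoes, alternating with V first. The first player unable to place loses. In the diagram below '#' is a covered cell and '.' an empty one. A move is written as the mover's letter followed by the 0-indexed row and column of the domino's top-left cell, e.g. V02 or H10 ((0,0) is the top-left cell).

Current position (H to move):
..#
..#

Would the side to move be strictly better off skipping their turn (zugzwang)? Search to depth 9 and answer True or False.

ply 1, H at ..#/..# | H00=+1→###/..#*; H10=+1→..#/###
ply 2: ###/..# is terminal -1 (V); from ..#/..# depth 9
if H skipped the turn, V would face:
~ ply 1, V at ..#/..# | V00=+1→#.#/#.#*; V01=+1→.##/.##
~ ply 2: #.#/#.# is terminal -1 (H); from ..#/..# depth 9
compare (H): move=+1 vs pass=-1

zugzwang(..#/..#, H) = False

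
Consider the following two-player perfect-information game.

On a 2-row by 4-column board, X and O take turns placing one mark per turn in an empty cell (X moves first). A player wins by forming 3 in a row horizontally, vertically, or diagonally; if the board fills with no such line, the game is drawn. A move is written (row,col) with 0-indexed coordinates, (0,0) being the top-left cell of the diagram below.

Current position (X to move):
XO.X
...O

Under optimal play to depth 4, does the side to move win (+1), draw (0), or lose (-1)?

value(XO.X/...O, X) = 0

p1 X@[XO.X/...O]: (0,2)[XOXX/...O]+0* (1,0)[XO.X/X..O]+0 (1,1)[XO.X/.X.O]+0 (1,2)[XO.X/..XO]+0
p2 O@[XOXX/...O]: (1,0)[XOXX/O..O]+0* (1,1)[XOXX/.O.O]+0 (1,2)[XOXX/..OO]+0
p3 X@[XOXX/O..O]: (1,1)[XOXX/OX.O]+0* (1,2)[XOXX/O.XO]+0
p4 O@[XOXX/OX.O]: (1,2)[XOXX/OXOO]+0*
p5 X@[XOXX/OXOO] terminal +0; root [XO.X/...O] d4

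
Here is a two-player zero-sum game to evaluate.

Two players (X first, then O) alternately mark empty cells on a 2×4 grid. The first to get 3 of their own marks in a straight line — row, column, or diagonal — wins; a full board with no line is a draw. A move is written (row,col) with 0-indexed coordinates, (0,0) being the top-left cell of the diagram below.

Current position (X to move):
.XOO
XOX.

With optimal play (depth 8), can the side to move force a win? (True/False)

X winning at [.XOO/XOX.]: False

ply 1, X at .XOO/XOX. | (0,0)=+0→XXOO/XOX.*; (1,3)=+0→.XOO/XOXX
ply 2, O at XXOO/XOX. | (1,3)=+0→XXOO/XOXO*
ply 3: XXOO/XOXO is terminal +0 (X); from .XOO/XOX. depth 8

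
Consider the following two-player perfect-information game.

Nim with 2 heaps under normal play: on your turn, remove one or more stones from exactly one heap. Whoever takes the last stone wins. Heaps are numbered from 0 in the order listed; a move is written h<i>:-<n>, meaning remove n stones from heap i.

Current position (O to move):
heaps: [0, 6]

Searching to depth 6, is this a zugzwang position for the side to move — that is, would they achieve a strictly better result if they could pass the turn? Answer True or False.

zugzwang((0,6), O) = False

p1 O@[(0,6)]: h1:-1[(0,5)]-1 h1:-2[(0,4)]-1 h1:-3[(0,3)]-1 h1:-4[(0,2)]-1 h1:-5[(0,1)]-1 h1:-6[(0,0)]+1*
p2 X@[(0,0)] terminal -1; root [(0,6)] d6
suppose O passes — search the same position with X to move:
pass> p1 X@[(0,6)]: h1:-1[(0,5)]-1 h1:-2[(0,4)]-1 h1:-3[(0,3)]-1 h1:-4[(0,2)]-1 h1:-5[(0,1)]-1 h1:-6[(0,0)]+1*
pass> p2 O@[(0,0)] terminal -1; root [(0,6)] d6
for O: play +1, pass -1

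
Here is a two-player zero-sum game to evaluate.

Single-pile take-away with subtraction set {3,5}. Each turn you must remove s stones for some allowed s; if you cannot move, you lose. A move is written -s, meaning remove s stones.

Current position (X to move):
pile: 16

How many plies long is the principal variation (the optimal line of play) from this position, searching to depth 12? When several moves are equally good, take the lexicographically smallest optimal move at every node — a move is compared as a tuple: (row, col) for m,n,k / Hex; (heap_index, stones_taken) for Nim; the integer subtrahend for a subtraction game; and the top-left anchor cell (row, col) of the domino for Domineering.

[16] X move#1: -3:-1/13*, -5:-1/11
[13] O move#2: -3:+1/10*, -5:+1/8
[10] X move#3: -3:-1/7*, -5:-1/5
[7] O move#4: -3:-1/4, -5:+1/2*
[2] end (terminal -1, X#5); searched 16 to 12

PV length from [16]: 4 plies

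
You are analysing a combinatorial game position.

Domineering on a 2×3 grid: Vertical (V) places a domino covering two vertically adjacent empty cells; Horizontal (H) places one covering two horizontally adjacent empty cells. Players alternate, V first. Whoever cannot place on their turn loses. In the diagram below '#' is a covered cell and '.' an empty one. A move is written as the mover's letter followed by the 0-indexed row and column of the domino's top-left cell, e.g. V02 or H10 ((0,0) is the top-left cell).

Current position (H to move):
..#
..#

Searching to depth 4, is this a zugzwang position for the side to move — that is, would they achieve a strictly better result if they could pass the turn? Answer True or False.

p1 H@[..#/..#]: H00[###/..#]+1* H10[..#/###]+1
p2 V@[###/..#] terminal -1; root [..#/..#] d4
pass branch (V moves first from the same position):
  | p1 V@[..#/..#]: V00[#.#/#.#]+1* V01[.##/.##]+1
  | p2 H@[#.#/#.#] terminal -1; root [..#/..#] d4
H moving scores +1; H passing scores -1

zugzwang(..#/..#, H) = False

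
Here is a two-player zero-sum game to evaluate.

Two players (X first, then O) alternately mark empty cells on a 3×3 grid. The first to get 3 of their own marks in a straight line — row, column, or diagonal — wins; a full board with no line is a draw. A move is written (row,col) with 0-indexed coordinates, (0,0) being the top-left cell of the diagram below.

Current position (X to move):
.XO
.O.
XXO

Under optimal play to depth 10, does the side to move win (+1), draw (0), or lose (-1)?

[.XO/.O./XXO] X move#1: (0,0):-1/XXO/.O./XXO*, (1,0):-1/.XO/XO./XXO, (1,2):-1/.XO/.OX/XXO
[XXO/.O./XXO] O move#2: (1,0):+0/XXO/OO./XXO, (1,2):+1/XXO/.OO/XXO*
[XXO/.OO/XXO] end (terminal -1, X#3); searched .XO/.O./XXO to 10

value(.XO/.O./XXO, X) = -1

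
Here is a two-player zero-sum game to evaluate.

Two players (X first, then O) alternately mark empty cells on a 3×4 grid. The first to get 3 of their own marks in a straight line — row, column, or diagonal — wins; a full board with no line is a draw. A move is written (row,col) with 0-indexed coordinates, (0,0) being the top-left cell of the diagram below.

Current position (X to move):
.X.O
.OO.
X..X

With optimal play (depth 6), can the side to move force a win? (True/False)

X winning at [.X.O/.OO./X..X]: False

p1 X@[.X.O/.OO./X..X]: (0,0)[XX.O/.OO./X..X]-1* (0,2)[.XXO/.OO./X..X]-1 (1,0)[.X.O/XOO./X..X]-1 (1,3)[.X.O/.OOX/X..X]-1 (2,1)[.X.O/.OO./XX.X]-1 (2,2)[.X.O/.OO./X.XX]-1
p2 O@[XX.O/.OO./X..X]: (0,2)[XXOO/.OO./X..X]-1 (1,0)[XX.O/OOO./X..X]+1* (1,3)[XX.O/.OOO/X..X]+1 (2,1)[XX.O/.OO./XO.X]+1 (2,2)[XX.O/.OO./X.OX]-1
p3 X@[XX.O/OOO./X..X] terminal -1; root [.X.O/.OO./X..X] d6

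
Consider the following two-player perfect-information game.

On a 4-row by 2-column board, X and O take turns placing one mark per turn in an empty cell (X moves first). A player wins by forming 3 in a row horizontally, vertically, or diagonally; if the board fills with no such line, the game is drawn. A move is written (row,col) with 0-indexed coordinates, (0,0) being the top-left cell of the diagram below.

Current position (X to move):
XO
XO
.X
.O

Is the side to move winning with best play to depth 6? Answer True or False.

X winning at [XO/XO/.X/.O]: True

p1 X@[XO/XO/.X/.O]: (2,0)[XO/XO/XX/.O]+1* (3,0)[XO/XO/.X/XO]+0
p2 O@[XO/XO/XX/.O] terminal -1; root [XO/XO/.X/.O] d6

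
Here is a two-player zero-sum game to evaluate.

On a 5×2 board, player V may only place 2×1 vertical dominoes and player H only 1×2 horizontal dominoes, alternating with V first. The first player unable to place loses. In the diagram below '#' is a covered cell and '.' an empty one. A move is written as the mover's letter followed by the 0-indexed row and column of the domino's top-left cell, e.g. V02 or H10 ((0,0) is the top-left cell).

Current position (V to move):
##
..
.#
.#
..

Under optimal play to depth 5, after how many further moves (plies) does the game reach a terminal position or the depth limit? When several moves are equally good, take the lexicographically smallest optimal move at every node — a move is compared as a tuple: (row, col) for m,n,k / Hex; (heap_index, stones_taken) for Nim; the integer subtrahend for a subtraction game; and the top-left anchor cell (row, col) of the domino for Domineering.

PV length from [##/../.#/.#/..]: 2 plies

[##/../.#/.#/..] V move#1: V10:-1/##/#./##/.#/..*, V20:-1/##/../##/##/.., V30:-1/##/../.#/##/#.
[##/#./##/.#/..] H move#2: H40:+1/##/#./##/.#/##*
[##/#./##/.#/##] end (terminal -1, V#3); searched ##/../.#/.#/.. to 5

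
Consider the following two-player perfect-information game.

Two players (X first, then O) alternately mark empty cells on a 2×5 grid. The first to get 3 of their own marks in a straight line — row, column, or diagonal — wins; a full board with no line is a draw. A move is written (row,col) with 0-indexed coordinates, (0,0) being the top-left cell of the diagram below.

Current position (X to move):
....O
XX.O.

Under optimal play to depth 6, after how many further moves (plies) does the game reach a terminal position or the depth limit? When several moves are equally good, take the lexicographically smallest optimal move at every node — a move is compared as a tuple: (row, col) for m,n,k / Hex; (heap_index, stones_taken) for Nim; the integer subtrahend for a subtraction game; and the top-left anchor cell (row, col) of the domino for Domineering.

[....O/XX.O.] X move#1: (0,0):+0/X...O/XX.O., (0,1):+0/.X..O/XX.O., (0,2):+0/..X.O/XX.O., (0,3):+0/...XO/XX.O., (1,2):+1/....O/XXXO.*, (1,4):+0/....O/XX.OX
[....O/XXXO.] end (terminal -1, O#2); searched ....O/XX.O. to 6

PV length from [....O/XX.O.]: 1 ply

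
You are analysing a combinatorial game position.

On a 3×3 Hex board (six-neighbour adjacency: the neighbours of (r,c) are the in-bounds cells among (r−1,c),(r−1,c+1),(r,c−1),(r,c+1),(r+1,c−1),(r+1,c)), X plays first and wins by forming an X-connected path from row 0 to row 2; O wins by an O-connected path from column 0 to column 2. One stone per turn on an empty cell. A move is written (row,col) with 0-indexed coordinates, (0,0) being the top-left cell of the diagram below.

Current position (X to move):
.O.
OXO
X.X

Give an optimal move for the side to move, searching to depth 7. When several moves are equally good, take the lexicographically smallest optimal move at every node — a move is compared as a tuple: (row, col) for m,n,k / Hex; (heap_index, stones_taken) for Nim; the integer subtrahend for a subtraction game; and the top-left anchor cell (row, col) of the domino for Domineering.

p1 X@[.O./OXO/X.X]: (0,0)[XO./OXO/X.X]-1 (0,2)[.OX/OXO/X.X]+1* (2,1)[.O./OXO/XXX]-1
p2 O@[.OX/OXO/X.X] terminal -1; root [.O./OXO/X.X] d7

X's best at [.O./OXO/X.X]: (0,2)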